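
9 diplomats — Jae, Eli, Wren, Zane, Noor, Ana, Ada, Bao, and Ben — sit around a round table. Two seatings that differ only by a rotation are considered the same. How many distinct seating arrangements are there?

40320

Seat Jae anywhere (absorbing the rotational symmetry), then permute the other 8: (8)! = 40320.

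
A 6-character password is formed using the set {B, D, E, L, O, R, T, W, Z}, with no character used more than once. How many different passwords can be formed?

60480

This is a permutation of 6 out of 9: P(9,6) = 9!/3!.
That product is 9 × 8 × 7 × 6 × 5 × 4 = 60480.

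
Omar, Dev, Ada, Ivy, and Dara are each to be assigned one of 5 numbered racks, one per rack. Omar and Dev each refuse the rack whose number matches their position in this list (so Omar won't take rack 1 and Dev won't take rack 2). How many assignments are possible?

Let Aᵢ (for i ∈ {1, 2}) be the placements that put person i in their forbidden rack. Any j of these fix j positions, leaving (5−j)! ways to fill the rest, and there are C(2,j) ways to pick which j.
By inclusion–exclusion, the number of valid placements is Σ_{j=0}^{2} (−1)^j C(2,j)·(5−j)!.
Computing: 120 − 48 + 6 = 78.

78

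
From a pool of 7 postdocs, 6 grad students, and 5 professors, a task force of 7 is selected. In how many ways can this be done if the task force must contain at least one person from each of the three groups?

28987

Unrestricted: C(18,7) = 31824 ways to pick any 7 of the 18.
Selections missing a whole group: no postdocs → C(11,7) = 330; no grad students → C(12,7) = 792; no professors → C(13,7) = 1716.
Add back selections omitting two groups (i.e. drawn from a single group): C(7,7) + C(6,7) + C(5,7) = 1.
By inclusion–exclusion: 31824 − 2838 + 1 = 28987.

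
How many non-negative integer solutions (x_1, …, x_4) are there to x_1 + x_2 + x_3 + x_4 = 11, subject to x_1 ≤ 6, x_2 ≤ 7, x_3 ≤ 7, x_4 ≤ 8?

279

Without the upper bounds there are C(14,3) = 364 ways to split 11 among 4 variables.
Subtract solutions that violate a single cap (substitute x_i' = x_i − (cap_i+1)): x_1 ≥ 7 gives C(7,3) = 35; x_2 ≥ 8 gives C(6,3) = 20; x_3 ≥ 8 gives C(6,3) = 20; x_4 ≥ 9 gives C(5,3) = 10. Together 85.
No two caps can be exceeded simultaneously, so the pair terms are all 0.
By inclusion–exclusion the count is 364 − 85 + 0 = 279.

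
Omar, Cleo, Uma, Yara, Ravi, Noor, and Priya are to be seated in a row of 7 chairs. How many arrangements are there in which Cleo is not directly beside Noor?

3600

There are 7! = 5040 arrangements in all. If Cleo and Noor are adjacent, merging them into one block gives 2·(6)! = 1440 arrangements.
So 5040 − 1440 = 3600 arrangements keep them apart.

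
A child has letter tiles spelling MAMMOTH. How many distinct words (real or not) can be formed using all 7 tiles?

840

The 7 letters of MAMMOTH have repeats: M appearing 3 times.
The number of distinct arrangements is 7!/(3!) = 5040/6 = 840.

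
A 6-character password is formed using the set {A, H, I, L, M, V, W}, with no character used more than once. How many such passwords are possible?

5040

This is a permutation of 6 out of 7: P(7,6) = 7!/1!.
That product is 7 × 6 × 5 × 4 × 3 × 2 = 5040.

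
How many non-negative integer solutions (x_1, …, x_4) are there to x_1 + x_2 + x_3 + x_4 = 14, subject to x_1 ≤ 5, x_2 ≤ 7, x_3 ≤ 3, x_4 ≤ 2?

19

Without the upper bounds there are C(17,3) = 680 ways to split 14 among 4 variables.
Subtract solutions that violate a single cap (substitute x_i' = x_i − (cap_i+1)): x_1 ≥ 6 gives C(11,3) = 165; x_2 ≥ 8 gives C(9,3) = 84; x_3 ≥ 4 gives C(13,3) = 286; x_4 ≥ 3 gives C(14,3) = 364. Together 899.
Add back pairs where two caps are both exceeded: 1 + 35 + 56 + 10 + 20 + 120 = 242.
Subtract triples: 0 + 0 + 4 + 0 = 4.
By inclusion–exclusion the count is 680 − 899 + 242 − 4 = 19.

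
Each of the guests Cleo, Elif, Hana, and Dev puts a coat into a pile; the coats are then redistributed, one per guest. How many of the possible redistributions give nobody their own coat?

9

This is the derangement count D_4: permutations of 4 items with no fixed point.
By inclusion–exclusion this is Σ_{j=0}^{4} (−1)^j C(4,j)·(4−j)!.
Computing: 24 − 24 + 12 − 4 + 1 = 9.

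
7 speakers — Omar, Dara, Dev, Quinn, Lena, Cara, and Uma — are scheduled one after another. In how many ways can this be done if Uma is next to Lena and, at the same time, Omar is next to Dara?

Treat {Uma,Lena} as one block (2 orders) and {Omar,Dara} as another (2 orders).
That leaves 5 units to arrange: 2 × 2 × 5! = 4 × 120 = 480.

480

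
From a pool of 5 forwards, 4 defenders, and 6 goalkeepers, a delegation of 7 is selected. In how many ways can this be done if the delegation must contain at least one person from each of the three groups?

5949

Unrestricted: C(15,7) = 6435 ways to pick any 7 of the 15.
Selections missing a whole group: no forwards → C(10,7) = 120; no defenders → C(11,7) = 330; no goalkeepers → C(9,7) = 36.
Add back selections omitting two groups (i.e. drawn from a single group): C(5,7) + C(4,7) + C(6,7) = 0.
By inclusion–exclusion: 6435 − 486 + 0 = 5949.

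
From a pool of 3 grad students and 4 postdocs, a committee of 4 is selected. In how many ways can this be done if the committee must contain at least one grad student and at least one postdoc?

Total 4-person selections from all 7: C(7,4) = 35.
Selections missing a whole group: no grad students → C(4,4) = 1; no postdocs → C(3,4) = 0.
Both groups omitted at once is impossible, so 35 − 1 = 34.

34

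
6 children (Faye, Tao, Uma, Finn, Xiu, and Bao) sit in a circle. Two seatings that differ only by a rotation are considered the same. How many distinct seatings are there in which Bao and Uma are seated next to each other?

Glue Bao and Uma into a block (2 internal orders). Seating 5 units around a circle gives (4)! arrangements.
So 2 × (4)! = 2 × 24 = 48.

48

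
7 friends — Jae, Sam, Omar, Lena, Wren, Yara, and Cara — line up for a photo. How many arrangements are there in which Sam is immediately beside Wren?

1440

Place the 5 others and the Sam-Wren pair as 6 objects in a line; the pair has 2 internal arrangements.
That gives 2 × 6! = 2 × 720 = 1440.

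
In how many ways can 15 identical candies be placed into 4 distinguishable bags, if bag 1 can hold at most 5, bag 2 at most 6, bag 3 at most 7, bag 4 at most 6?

176

Ignoring the caps, the number of non-negative solutions to x_1+…+x_4 = 15 is C(18,3) = 816.
Subtract solutions that violate a single cap (substitute x_i' = x_i − (cap_i+1)): x_1 ≥ 6 gives C(12,3) = 220; x_2 ≥ 7 gives C(11,3) = 165; x_3 ≥ 8 gives C(10,3) = 120; x_4 ≥ 7 gives C(11,3) = 165. Together 670.
Add back pairs where two caps are both exceeded: 10 + 4 + 10 + 1 + 4 + 1 = 30.
By inclusion–exclusion the count is 816 − 670 + 30 = 176.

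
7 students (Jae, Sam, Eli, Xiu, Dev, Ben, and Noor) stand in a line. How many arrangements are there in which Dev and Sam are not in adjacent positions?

There are 7! = 5040 arrangements in all. If Dev and Sam are adjacent, merging them into one block gives 2·(6)! = 1440 arrangements.
Complementary counting: 5040 − 1440 = 3600.

3600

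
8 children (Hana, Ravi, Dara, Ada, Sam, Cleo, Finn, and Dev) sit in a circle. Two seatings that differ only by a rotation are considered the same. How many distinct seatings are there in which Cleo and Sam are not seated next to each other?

Without the restriction there are (7)! = 5040 seatings.
Those with Cleo next to Sam: fuse the pair into one unit and seat 7 units around a circle — 2·(6)! = 1440.
Subtracting, 5040 − 1440 = 3600.

3600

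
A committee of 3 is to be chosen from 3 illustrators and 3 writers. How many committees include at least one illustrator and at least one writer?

Unrestricted: C(6,3) = 20 ways to pick any 3 of the 6.
Selections missing a whole group: no illustrators → C(3,3) = 1; no writers → C(3,3) = 1.
Both groups omitted at once is impossible, so 20 − 2 = 18.

18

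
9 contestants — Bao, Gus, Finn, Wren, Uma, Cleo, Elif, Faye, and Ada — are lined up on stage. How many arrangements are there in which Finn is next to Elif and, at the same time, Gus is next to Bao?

20160

Treat {Finn,Elif} as one block (2 orders) and {Gus,Bao} as another (2 orders).
That leaves 7 units to arrange: 2 × 2 × 7! = 4 × 5040 = 20160.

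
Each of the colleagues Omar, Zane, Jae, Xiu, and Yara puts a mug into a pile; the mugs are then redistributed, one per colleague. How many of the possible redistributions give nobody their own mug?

44

This is the derangement count D_5: permutations of 5 items with no fixed point.
By inclusion–exclusion this is Σ_{j=0}^{5} (−1)^j C(5,j)·(5−j)!.
Computing: 120 − 120 + 60 − 20 + 5 − 1 = 44.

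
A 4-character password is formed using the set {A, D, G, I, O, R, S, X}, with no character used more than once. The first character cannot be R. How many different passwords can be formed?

1470

The first character has 8−1 = 7 choices (anything except R).
The remaining 3 characters are filled from the other 7 symbols without repetition: 7 × 6 × 5 = 210.
Total: 7 × 210 = 1470.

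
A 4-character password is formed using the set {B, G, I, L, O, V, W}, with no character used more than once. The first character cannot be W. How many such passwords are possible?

The first character has 7−1 = 6 choices (anything except W).
The remaining 3 characters are filled from the other 6 symbols without repetition: 6 × 5 × 4 = 120.
Total: 6 × 120 = 720.

720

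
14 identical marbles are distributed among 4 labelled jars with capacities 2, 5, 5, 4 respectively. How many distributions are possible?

10

Ignoring the caps, the number of non-negative solutions to x_1+…+x_4 = 14 is C(17,3) = 680.
Subtract solutions that violate a single cap (substitute x_i' = x_i − (cap_i+1)): x_1 ≥ 3 gives C(14,3) = 364; x_2 ≥ 6 gives C(11,3) = 165; x_3 ≥ 6 gives C(11,3) = 165; x_4 ≥ 5 gives C(12,3) = 220. Together 914.
Add back pairs where two caps are both exceeded: 56 + 56 + 84 + 10 + 20 + 20 = 246.
Subtract triples: 0 + 1 + 1 + 0 = 2.
By inclusion–exclusion the count is 680 − 914 + 246 − 2 = 10.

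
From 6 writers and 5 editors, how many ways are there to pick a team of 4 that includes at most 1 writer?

Split by how many writers are chosen (0 through 1).
Sum: C(6,0)·C(5,4) + C(6,1)·C(5,3) = 5 + 60 = 65.

65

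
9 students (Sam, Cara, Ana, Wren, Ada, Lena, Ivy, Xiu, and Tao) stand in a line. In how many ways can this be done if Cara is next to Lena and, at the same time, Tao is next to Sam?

Treat {Cara,Lena} as one block (2 orders) and {Tao,Sam} as another (2 orders).
That leaves 7 units to arrange: 2 × 2 × 7! = 4 × 5040 = 20160.

20160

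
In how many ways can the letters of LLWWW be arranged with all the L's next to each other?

4

Treat the 2 copies of L as a single block. The multiset to arrange is then {LL, W, W, W}, 4 items in all.
That gives (4)!/(3!) = 4 arrangements.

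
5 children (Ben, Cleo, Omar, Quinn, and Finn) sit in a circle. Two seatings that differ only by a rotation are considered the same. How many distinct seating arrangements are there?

24

Seat Ben anywhere (absorbing the rotational symmetry), then permute the other 4: (4)! = 24.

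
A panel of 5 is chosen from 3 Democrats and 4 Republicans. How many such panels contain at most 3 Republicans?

18

Split by how many Republicans are chosen (0 through 3).
Sum: C(4,0)·C(3,5) + C(4,1)·C(3,4) + C(4,2)·C(3,3) + C(4,3)·C(3,2) = 0 + 0 + 6 + 12 = 18.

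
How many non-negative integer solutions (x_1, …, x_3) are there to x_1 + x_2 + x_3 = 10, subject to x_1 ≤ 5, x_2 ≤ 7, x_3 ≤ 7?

Ignoring the caps, the number of non-negative solutions to x_1+…+x_3 = 10 is C(12,2) = 66.
Subtract solutions that violate a single cap (substitute x_i' = x_i − (cap_i+1)): x_1 ≥ 6 gives C(6,2) = 15; x_2 ≥ 8 gives C(4,2) = 6; x_3 ≥ 8 gives C(4,2) = 6. Together 27.
No two caps can be exceeded simultaneously, so the pair terms are all 0.
By inclusion–exclusion the count is 66 − 27 + 0 = 39.

39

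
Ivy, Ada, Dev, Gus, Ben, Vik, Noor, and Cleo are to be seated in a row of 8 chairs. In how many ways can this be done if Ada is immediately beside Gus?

10080

Place the 6 others and the Ada-Gus pair as 7 objects in a line; the pair has 2 internal arrangements.
That gives 2 × 7! = 2 × 5040 = 10080.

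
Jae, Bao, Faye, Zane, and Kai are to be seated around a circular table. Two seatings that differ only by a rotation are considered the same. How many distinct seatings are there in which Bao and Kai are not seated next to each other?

12

Without the restriction there are (4)! = 24 seatings.
Those with Bao next to Kai: fuse the pair into one unit and seat 4 units around a circle — 2·(3)! = 12.
Subtracting, 24 − 12 = 12.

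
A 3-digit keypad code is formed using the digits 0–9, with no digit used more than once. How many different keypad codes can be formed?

Choose and order 3 of the 10 symbols: the first digit has 10 options, the next 9, then 8.
That product is 10 × 9 × 8 = 720.

720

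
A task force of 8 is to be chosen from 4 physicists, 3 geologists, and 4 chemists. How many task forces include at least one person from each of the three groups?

Unrestricted: C(11,8) = 165 ways to pick any 8 of the 11.
Selections missing a whole group: no physicists → C(7,8) = 0; no geologists → C(8,8) = 1; no chemists → C(7,8) = 0.
Add back selections omitting two groups (i.e. drawn from a single group): C(4,8) + C(3,8) + C(4,8) = 0.
By inclusion–exclusion: 165 − 1 + 0 = 164.

164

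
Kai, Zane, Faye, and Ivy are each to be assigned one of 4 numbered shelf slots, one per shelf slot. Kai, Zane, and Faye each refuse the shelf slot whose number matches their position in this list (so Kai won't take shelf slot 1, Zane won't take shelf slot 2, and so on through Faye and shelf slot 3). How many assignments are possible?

Let Aᵢ (for i ∈ {1, 2, 3}) be the placements that put person i in their forbidden shelf slot. Any j of these fix j positions, leaving (4−j)! ways to fill the rest, and there are C(3,j) ways to pick which j.
By inclusion–exclusion, the number of valid placements is Σ_{j=0}^{3} (−1)^j C(3,j)·(4−j)!.
Computing: 24 − 18 + 6 − 1 = 11.

11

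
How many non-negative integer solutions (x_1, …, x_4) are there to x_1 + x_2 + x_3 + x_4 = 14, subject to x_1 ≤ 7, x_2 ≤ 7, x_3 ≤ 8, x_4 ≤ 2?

By stars and bars, unrestricted non-negative solutions to x_1+…+x_4 = 14 number C(14+3,3) = 680.
Subtract solutions that violate a single cap (substitute x_i' = x_i − (cap_i+1)): x_1 ≥ 8 gives C(9,3) = 84; x_2 ≥ 8 gives C(9,3) = 84; x_3 ≥ 9 gives C(8,3) = 56; x_4 ≥ 3 gives C(14,3) = 364. Together 588.
Add back pairs where two caps are both exceeded: 0 + 0 + 20 + 0 + 20 + 10 = 50.
By inclusion–exclusion the count is 680 − 588 + 50 = 142.

142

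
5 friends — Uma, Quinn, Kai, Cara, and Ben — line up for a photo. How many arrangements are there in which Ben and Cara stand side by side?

Glue Ben and Cara into one block (2 internal orders), leaving 4 units to arrange in a row.
That gives 2 × 4! = 2 × 24 = 48.

48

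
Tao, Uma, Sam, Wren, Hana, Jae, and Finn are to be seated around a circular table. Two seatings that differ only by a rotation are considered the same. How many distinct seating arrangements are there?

720

Around a circle, 7 distinct people have 7!/7 = (6)! = 720 rotationally distinct seatings.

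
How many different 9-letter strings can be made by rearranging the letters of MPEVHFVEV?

30240

MPEVHFVEV has 9 letters with E appearing twice and V appearing 3 times.
Dividing 9! = 362880 by 3!·2! = 12 for the repeated letters gives 30240.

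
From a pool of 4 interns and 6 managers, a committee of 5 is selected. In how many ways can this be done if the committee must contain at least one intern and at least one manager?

246

Unrestricted: C(10,5) = 252 ways to pick any 5 of the 10.
Subtract selections that omit an entire group: no interns → C(6,5) = 6; no managers → C(4,5) = 0.
Both groups omitted at once is impossible, so 252 − 6 = 246.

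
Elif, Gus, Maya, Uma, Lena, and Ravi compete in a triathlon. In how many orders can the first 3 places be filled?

120

There are 6 choices for 1st place, 5 for 2nd, and 4 for 3rd.
That gives 6 × 5 × 4 = 120.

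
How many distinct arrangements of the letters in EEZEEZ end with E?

With the last slot taken by E, it remains to arrange the other 5 letters (EZEEZ).
Those 5 letters have E appearing 3 times and Z appearing twice, giving (5)!/(3!·2!) = 10.

10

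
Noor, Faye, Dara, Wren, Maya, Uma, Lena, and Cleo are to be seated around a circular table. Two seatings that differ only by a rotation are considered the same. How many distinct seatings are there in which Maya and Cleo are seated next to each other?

1440

Treat {Maya, Cleo} as one unit (2 internal orders) and seat the resulting 7 units around the table: (6)! circular arrangements.
So 2 × (6)! = 2 × 720 = 1440.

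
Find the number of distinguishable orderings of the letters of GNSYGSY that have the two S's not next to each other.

Total arrangements of GNSYGSY: 7!/(2!·2!·2!) = 630.
If the two S's are adjacent, glue them into one block, leaving 6 items to arrange: (6)!/(2!·2!) = 180 ways.
Hence 630 − 180 = 450.

450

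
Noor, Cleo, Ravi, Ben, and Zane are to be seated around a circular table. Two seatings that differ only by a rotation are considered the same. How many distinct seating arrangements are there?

Fix one person's seat to break rotational symmetry; the remaining 4 people can be arranged in (4)! = 24 ways.

24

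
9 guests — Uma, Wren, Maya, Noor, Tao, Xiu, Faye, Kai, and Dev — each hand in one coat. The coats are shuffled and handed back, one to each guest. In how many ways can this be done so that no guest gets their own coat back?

This is the derangement count D_9: permutations of 9 items with no fixed point.
By inclusion–exclusion this is Σ_{j=0}^{9} (−1)^j C(9,j)·(9−j)!.
Computing: 362880 − 362880 + 181440 − 60480 + 15120 − 3024 + 504 − 72 + 9 − 1 = 133496.

133496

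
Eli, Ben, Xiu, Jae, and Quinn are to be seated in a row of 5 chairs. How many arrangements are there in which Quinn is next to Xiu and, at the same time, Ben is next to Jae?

24

Treat {Quinn,Xiu} as one block (2 orders) and {Ben,Jae} as another (2 orders).
That leaves 3 units to arrange: 2 × 2 × 3! = 4 × 6 = 24.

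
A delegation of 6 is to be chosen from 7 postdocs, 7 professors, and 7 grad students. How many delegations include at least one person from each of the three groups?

Unrestricted: C(21,6) = 54264 ways to pick any 6 of the 21.
Subtract selections that omit an entire group: no postdocs → C(14,6) = 3003; no professors → C(14,6) = 3003; no grad students → C(14,6) = 3003.
Add back selections omitting two groups (i.e. drawn from a single group): C(7,6) + C(7,6) + C(7,6) = 21.
By inclusion–exclusion: 54264 − 9009 + 21 = 45276.

45276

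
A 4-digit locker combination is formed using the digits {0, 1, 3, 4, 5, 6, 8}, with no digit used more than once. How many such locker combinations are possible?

840

This is a permutation of 4 out of 7: P(7,4) = 7!/3!.
7 × 6 × 5 × 4 = 840.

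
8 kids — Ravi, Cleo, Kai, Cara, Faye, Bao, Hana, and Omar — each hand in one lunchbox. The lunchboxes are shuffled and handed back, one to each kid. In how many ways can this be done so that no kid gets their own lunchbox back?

14833

Count assignments avoiding every fixed point. For any j of the 8 kids fixed to their own lunchbox, the other 8−j can be arranged in (8−j)! ways.
By inclusion–exclusion this is Σ_{j=0}^{8} (−1)^j C(8,j)·(8−j)!.
Computing: 40320 − 40320 + 20160 − 6720 + 1680 − 336 + 56 − 8 + 1 = 14833.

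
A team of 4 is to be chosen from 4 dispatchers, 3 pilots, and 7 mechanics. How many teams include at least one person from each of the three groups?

Unrestricted: C(14,4) = 1001 ways to pick any 4 of the 14.
Subtract selections that omit an entire group: no dispatchers → C(10,4) = 210; no pilots → C(11,4) = 330; no mechanics → C(7,4) = 35.
Add back selections omitting two groups (i.e. drawn from a single group): C(4,4) + C(3,4) + C(7,4) = 36.
By inclusion–exclusion: 1001 − 575 + 36 = 462.

462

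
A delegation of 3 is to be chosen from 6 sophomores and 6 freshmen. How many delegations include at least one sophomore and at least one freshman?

180

With no constraint there are C(12,3) = 220 possible selections.
Selections missing a whole group: no sophomores → C(6,3) = 20; no freshmen → C(6,3) = 20.
Both groups omitted at once is impossible, so 220 − 40 = 180.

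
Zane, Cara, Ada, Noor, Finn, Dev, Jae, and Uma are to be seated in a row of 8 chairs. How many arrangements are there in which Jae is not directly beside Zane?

30240

There are 8! = 40320 arrangements in all. If Jae and Zane are adjacent, merging them into one block gives 2·(7)! = 10080 arrangements.
Complementary counting: 40320 − 10080 = 30240.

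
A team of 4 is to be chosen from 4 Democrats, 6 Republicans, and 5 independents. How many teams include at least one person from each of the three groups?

With no constraint there are C(15,4) = 1365 possible selections.
Subtract selections that omit an entire group: no Democrats → C(11,4) = 330; no Republicans → C(9,4) = 126; no independents → C(10,4) = 210.
Add back selections omitting two groups (i.e. drawn from a single group): C(4,4) + C(6,4) + C(5,4) = 21.
By inclusion–exclusion: 1365 − 666 + 21 = 720.

720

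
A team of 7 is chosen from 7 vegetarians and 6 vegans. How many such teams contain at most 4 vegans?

Split by how many vegans are chosen (0 through 4).
Sum: C(6,0)·C(7,7) + C(6,1)·C(7,6) + C(6,2)·C(7,5) + C(6,3)·C(7,4) + C(6,4)·C(7,3) = 1 + 42 + 315 + 700 + 525 = 1583.

1583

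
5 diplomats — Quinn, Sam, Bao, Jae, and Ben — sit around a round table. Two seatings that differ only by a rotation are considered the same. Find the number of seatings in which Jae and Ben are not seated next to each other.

Without the restriction there are (4)! = 24 seatings.
Those with Jae next to Ben: fuse the pair into one unit and seat 4 units around a circle — 2·(3)! = 12.
Subtracting, 24 − 12 = 12.

12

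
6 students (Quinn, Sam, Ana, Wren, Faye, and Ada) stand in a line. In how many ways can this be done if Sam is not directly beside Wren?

480

There are 6! = 720 arrangements in all. If Sam and Wren are adjacent, merging them into one block gives 2·(5)! = 240 arrangements.
Complementary counting: 720 − 240 = 480.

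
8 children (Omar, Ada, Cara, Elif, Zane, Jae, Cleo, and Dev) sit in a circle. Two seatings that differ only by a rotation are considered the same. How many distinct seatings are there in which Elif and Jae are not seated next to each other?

3600

Without the restriction there are (7)! = 5040 seatings.
Seatings with Elif beside Jae: treat them as a block with 2 internal orders, giving 2 × (6)! = 1440.
Subtracting, 5040 − 1440 = 3600.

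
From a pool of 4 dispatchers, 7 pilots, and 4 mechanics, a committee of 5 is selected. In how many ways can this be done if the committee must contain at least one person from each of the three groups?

2044

Total 5-person selections from all 15: C(15,5) = 3003.
Subtract selections that omit an entire group: no dispatchers → C(11,5) = 462; no pilots → C(8,5) = 56; no mechanics → C(11,5) = 462.
Add back selections omitting two groups (i.e. drawn from a single group): C(4,5) + C(7,5) + C(4,5) = 21.
By inclusion–exclusion: 3003 − 980 + 21 = 2044.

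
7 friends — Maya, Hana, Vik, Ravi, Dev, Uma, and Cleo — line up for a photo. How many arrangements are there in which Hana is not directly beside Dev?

3600

There are 7! = 5040 arrangements in all. If Hana and Dev are adjacent, merging them into one block gives 2·(6)! = 1440 arrangements.
So 5040 − 1440 = 3600 arrangements keep them apart.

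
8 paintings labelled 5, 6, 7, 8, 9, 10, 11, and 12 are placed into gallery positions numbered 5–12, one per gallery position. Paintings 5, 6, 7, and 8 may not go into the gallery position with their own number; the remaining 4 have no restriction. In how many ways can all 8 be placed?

Let Aᵢ (for 5 ≤ i ≤ 8) be the placements that put painting i in its forbidden gallery position. Any j of these fix j positions, leaving (8−j)! ways to fill the rest, and there are C(4,j) ways to pick which j.
By inclusion–exclusion, the number of valid placements is Σ_{j=0}^{4} (−1)^j C(4,j)·(8−j)!.
Computing: 40320 − 20160 + 4320 − 480 + 24 = 24024.

24024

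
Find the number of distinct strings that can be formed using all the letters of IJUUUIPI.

1120

IJUUUIPI has 8 letters with I appearing 3 times and U appearing 3 times.
So there are 8! / (3!·3!) = 1120 distinguishable arrangements.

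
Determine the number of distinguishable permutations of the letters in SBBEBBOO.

The 8 letters of SBBEBBOO have repeats: B appearing 4 times and O appearing twice.
The number of distinct arrangements is 8!/(4!·2!) = 40320/48 = 840.

840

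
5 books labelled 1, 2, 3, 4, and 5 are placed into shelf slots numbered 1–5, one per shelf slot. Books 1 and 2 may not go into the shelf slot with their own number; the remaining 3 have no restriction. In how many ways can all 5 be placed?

78

Let Aᵢ (for i ∈ {1, 2}) be the placements that put book i in its forbidden shelf slot. Any j of these fix j positions, leaving (5−j)! ways to fill the rest, and there are C(2,j) ways to pick which j.
By inclusion–exclusion, the number of valid placements is Σ_{j=0}^{2} (−1)^j C(2,j)·(5−j)!.
Computing: 120 − 48 + 6 = 78.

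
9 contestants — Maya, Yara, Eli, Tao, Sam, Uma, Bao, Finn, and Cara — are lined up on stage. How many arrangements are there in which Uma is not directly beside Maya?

Of the 9! = 362880 arrangements, those with Uma and Maya adjacent number 2 × 8! = 80640 (treat the pair as a block with 2 internal orders).
So 362880 − 80640 = 282240 arrangements keep them apart.

282240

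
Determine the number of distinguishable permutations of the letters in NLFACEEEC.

NLFACEEEC has 9 letters with C appearing twice and E appearing 3 times.
The number of distinct arrangements is 9!/(3!·2!) = 362880/12 = 30240.

30240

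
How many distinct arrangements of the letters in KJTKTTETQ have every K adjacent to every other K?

1680

Treat the 2 copies of K as a single block. The multiset to arrange is then {KK, E, J, Q, T, T, T, T}, 8 items in all.
That gives (8)!/(4!) = 1680 arrangements.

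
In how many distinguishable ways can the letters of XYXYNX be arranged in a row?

60

Letter multiplicities in XYXYNX: N×1, X×3, Y×2.
So there are 6! / (3!·2!) = 60 distinguishable arrangements.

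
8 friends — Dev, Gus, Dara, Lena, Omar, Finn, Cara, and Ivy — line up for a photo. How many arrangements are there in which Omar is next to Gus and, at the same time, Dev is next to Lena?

2880

Treat {Omar,Gus} as one block (2 orders) and {Dev,Lena} as another (2 orders).
That leaves 6 units to arrange: 2 × 2 × 6! = 4 × 720 = 2880.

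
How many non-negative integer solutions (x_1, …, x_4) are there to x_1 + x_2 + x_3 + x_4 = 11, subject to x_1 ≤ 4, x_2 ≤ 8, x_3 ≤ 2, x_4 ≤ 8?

115

Ignoring the caps, the number of non-negative solutions to x_1+…+x_4 = 11 is C(14,3) = 364.
Subtract solutions that violate a single cap (substitute x_i' = x_i − (cap_i+1)): x_1 ≥ 5 gives C(9,3) = 84; x_2 ≥ 9 gives C(5,3) = 10; x_3 ≥ 3 gives C(11,3) = 165; x_4 ≥ 9 gives C(5,3) = 10. Together 269.
Add back pairs where two caps are both exceeded: 0 + 20 + 0 + 0 + 0 + 0 = 20.
By inclusion–exclusion the count is 364 − 269 + 20 = 115.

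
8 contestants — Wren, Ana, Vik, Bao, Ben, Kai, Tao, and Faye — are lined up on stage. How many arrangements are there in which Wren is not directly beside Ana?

30240

Of the 8! = 40320 arrangements, those with Wren and Ana adjacent number 2 × 7! = 10080 (treat the pair as a block with 2 internal orders).
So 40320 − 10080 = 30240 arrangements keep them apart.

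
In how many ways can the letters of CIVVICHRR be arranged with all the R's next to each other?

5040

Treat the 2 copies of R as a single block. The multiset to arrange is then {RR, C, C, H, I, I, V, V}, 8 items in all.
That gives (8)!/(2!·2!·2!) = 5040 arrangements.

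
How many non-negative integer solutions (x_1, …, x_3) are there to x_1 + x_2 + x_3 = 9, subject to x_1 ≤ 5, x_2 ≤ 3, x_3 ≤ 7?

Ignoring the caps, the number of non-negative solutions to x_1+…+x_3 = 9 is C(11,2) = 55.
Subtract solutions that violate a single cap (substitute x_i' = x_i − (cap_i+1)): x_1 ≥ 6 gives C(5,2) = 10; x_2 ≥ 4 gives C(7,2) = 21; x_3 ≥ 8 gives C(3,2) = 3. Together 34.
No two caps can be exceeded simultaneously, so the pair terms are all 0.
By inclusion–exclusion the count is 55 − 34 + 0 = 21.

21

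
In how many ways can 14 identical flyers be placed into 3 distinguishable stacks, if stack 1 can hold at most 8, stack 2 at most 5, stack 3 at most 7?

27

By stars and bars, unrestricted non-negative solutions to x_1+…+x_3 = 14 number C(14+2,2) = 120.
Subtract solutions that violate a single cap (substitute x_i' = x_i − (cap_i+1)): x_1 ≥ 9 gives C(7,2) = 21; x_2 ≥ 6 gives C(10,2) = 45; x_3 ≥ 8 gives C(8,2) = 28. Together 94.
Add back pairs where two caps are both exceeded: 0 + 0 + 1 = 1.
By inclusion–exclusion the count is 120 − 94 + 1 = 27.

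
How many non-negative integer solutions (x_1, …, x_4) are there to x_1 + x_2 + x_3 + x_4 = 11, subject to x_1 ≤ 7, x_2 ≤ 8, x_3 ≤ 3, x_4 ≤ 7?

194

Ignoring the caps, the number of non-negative solutions to x_1+…+x_4 = 11 is C(14,3) = 364.
Subtract solutions that violate a single cap (substitute x_i' = x_i − (cap_i+1)): x_1 ≥ 8 gives C(6,3) = 20; x_2 ≥ 9 gives C(5,3) = 10; x_3 ≥ 4 gives C(10,3) = 120; x_4 ≥ 8 gives C(6,3) = 20. Together 170.
No two caps can be exceeded simultaneously, so the pair terms are all 0.
By inclusion–exclusion the count is 364 − 170 + 0 = 194.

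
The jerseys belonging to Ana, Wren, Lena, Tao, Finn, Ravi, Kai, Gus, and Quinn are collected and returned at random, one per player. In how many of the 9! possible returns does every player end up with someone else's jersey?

Count assignments avoiding every fixed point. For any j of the 9 players fixed to their old jersey, the other 9−j can be arranged in (9−j)! ways.
By inclusion–exclusion this is Σ_{j=0}^{9} (−1)^j C(9,j)·(9−j)!.
Computing: 362880 − 362880 + 181440 − 60480 + 15120 − 3024 + 504 − 72 + 9 − 1 = 133496.

133496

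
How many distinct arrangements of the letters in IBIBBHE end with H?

60

With the last slot taken by H, it remains to arrange the other 6 letters (IBIBBE).
Those 6 letters have B appearing 3 times and I appearing twice, giving (6)!/(3!·2!) = 60.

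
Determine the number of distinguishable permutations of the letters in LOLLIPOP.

1680

Letter multiplicities in LOLLIPOP: I×1, L×3, O×2, P×2.
The number of distinct arrangements is 8!/(3!·2!·2!) = 40320/24 = 1680.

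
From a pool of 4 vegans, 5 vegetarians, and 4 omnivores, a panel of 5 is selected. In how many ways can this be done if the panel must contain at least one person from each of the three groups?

Total 5-person selections from all 13: C(13,5) = 1287.
Subtract selections that omit an entire group: no vegans → C(9,5) = 126; no vegetarians → C(8,5) = 56; no omnivores → C(9,5) = 126.
Add back selections omitting two groups (i.e. drawn from a single group): C(4,5) + C(5,5) + C(4,5) = 1.
By inclusion–exclusion: 1287 − 308 + 1 = 980.

980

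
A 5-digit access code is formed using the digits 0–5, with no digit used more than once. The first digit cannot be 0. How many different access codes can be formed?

The first digit has 6−1 = 5 choices (anything except 0).
The remaining 4 digits are filled from the other 5 symbols without repetition: 5 × 4 × 3 × 2 = 120.
Total: 5 × 120 = 600.

600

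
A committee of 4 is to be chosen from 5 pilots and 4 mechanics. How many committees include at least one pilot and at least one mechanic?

120

Unrestricted: C(9,4) = 126 ways to pick any 4 of the 9.
Subtract selections that omit an entire group: no pilots → C(4,4) = 1; no mechanics → C(5,4) = 5.
Both groups omitted at once is impossible, so 126 − 6 = 120.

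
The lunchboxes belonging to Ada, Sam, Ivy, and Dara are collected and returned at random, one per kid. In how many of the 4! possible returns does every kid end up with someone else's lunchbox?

Let Aᵢ be the assignments in which kid i gets their own lunchbox. We want the size of the complement of A₁∪…∪A_4.
By inclusion–exclusion this is Σ_{j=0}^{4} (−1)^j C(4,j)·(4−j)!.
Computing: 24 − 24 + 12 − 4 + 1 = 9.

9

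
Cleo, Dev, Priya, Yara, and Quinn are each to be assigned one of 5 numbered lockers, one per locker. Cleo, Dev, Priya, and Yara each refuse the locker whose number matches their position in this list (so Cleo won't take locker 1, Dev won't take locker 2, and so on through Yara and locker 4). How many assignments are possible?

Let Aᵢ (for 1 ≤ i ≤ 4) be the placements that put person i in their forbidden locker. Any j of these fix j positions, leaving (5−j)! ways to fill the rest, and there are C(4,j) ways to pick which j.
By inclusion–exclusion, the number of valid placements is Σ_{j=0}^{4} (−1)^j C(4,j)·(5−j)!.
Computing: 120 − 96 + 36 − 8 + 1 = 53.

53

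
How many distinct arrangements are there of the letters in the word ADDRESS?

1260

Letter multiplicities in ADDRESS: A×1, D×2, E×1, R×1, S×2.
The number of distinct arrangements is 7!/(2!·2!) = 5040/4 = 1260.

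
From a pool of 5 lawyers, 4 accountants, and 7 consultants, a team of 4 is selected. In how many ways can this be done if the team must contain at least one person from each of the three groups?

910

With no constraint there are C(16,4) = 1820 possible selections.
Selections missing a whole group: no lawyers → C(11,4) = 330; no accountants → C(12,4) = 495; no consultants → C(9,4) = 126.
Add back selections omitting two groups (i.e. drawn from a single group): C(5,4) + C(4,4) + C(7,4) = 41.
By inclusion–exclusion: 1820 − 951 + 41 = 910.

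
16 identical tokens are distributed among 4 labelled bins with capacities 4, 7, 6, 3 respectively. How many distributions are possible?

34

By stars and bars, unrestricted non-negative solutions to x_1+…+x_4 = 16 number C(16+3,3) = 969.
Subtract solutions that violate a single cap (substitute x_i' = x_i − (cap_i+1)): x_1 ≥ 5 gives C(14,3) = 364; x_2 ≥ 8 gives C(11,3) = 165; x_3 ≥ 7 gives C(12,3) = 220; x_4 ≥ 4 gives C(15,3) = 455. Together 1204.
Add back pairs where two caps are both exceeded: 20 + 35 + 120 + 4 + 35 + 56 = 270.
Subtract triples: 0 + 0 + 1 + 0 = 1.
By inclusion–exclusion the count is 969 − 1204 + 270 − 1 = 34.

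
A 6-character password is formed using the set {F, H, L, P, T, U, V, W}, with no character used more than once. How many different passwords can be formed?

20160

Choose and order 6 of the 8 symbols: the first character has 8 options, the next 7, and so on down to 3.
That product is 8 × 7 × 6 × 5 × 4 × 3 = 20160.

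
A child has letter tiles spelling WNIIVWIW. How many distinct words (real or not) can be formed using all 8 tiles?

1120

Letter multiplicities in WNIIVWIW: I×3, N×1, V×1, W×3.
The number of distinct arrangements is 8!/(3!·3!) = 40320/36 = 1120.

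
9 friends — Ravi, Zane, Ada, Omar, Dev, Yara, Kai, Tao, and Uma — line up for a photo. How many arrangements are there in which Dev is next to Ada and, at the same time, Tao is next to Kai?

Treat {Dev,Ada} as one block (2 orders) and {Tao,Kai} as another (2 orders).
That leaves 7 units to arrange: 2 × 2 × 7! = 4 × 5040 = 20160.

20160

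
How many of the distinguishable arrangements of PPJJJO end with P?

20

With the last slot taken by P, it remains to arrange the other 5 letters (PJJJO).
Those 5 letters have J appearing 3 times, giving (5)!/(3!) = 20.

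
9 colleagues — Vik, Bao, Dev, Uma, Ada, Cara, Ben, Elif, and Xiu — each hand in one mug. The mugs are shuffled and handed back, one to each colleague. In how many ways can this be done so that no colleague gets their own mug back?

133496

Count assignments avoiding every fixed point. For any j of the 9 colleagues fixed to their own mug, the other 9−j can be arranged in (9−j)! ways.
By inclusion–exclusion this is Σ_{j=0}^{9} (−1)^j C(9,j)·(9−j)!.
Computing: 362880 − 362880 + 181440 − 60480 + 15120 − 3024 + 504 − 72 + 9 − 1 = 133496.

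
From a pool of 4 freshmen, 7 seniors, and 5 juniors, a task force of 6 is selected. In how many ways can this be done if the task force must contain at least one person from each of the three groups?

6545

Total 6-person selections from all 16: C(16,6) = 8008.
Subtract selections that omit an entire group: no freshmen → C(12,6) = 924; no seniors → C(9,6) = 84; no juniors → C(11,6) = 462.
Add back selections omitting two groups (i.e. drawn from a single group): C(4,6) + C(7,6) + C(5,6) = 7.
By inclusion–exclusion: 8008 − 1470 + 7 = 6545.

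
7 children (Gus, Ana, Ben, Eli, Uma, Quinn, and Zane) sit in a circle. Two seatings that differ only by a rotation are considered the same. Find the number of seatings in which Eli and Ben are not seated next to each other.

Without the restriction there are (6)! = 720 seatings.
Seatings with Eli beside Ben: treat them as a block with 2 internal orders, giving 2 × (5)! = 240.
Subtracting, 720 − 240 = 480.

480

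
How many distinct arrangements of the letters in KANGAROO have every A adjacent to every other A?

2520

Treat the 2 copies of A as a single block. The multiset to arrange is then {AA, G, K, N, O, O, R}, 7 items in all.
That gives (7)!/(2!) = 2520 arrangements.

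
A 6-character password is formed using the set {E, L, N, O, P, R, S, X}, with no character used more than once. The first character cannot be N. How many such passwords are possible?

The first character has 8−1 = 7 choices (anything except N).
The remaining 5 characters are filled from the other 7 symbols without repetition: 7 × 6 × 5 × 4 × 3 = 2520.
Total: 7 × 2520 = 17640.

17640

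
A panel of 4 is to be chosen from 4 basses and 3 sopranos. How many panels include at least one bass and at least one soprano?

With no constraint there are C(7,4) = 35 possible selections.
Subtract selections that omit an entire group: no basses → C(3,4) = 0; no sopranos → C(4,4) = 1.
Both groups omitted at once is impossible, so 35 − 1 = 34.

34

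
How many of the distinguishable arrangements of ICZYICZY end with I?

Fix I in the last position and arrange the remaining 7 letters.
Those 7 letters have C appearing twice, Y appearing twice, and Z appearing twice, giving (7)!/(2!·2!·2!) = 630.

630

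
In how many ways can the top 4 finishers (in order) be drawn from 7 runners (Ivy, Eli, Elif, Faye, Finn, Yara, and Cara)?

This is an ordered selection of 4 from 7: P(7,4).
That gives 7 × 6 × 5 × 4 = 840.

840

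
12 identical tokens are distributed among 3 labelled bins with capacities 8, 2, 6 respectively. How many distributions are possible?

By stars and bars, unrestricted non-negative solutions to x_1+…+x_3 = 12 number C(12+2,2) = 91.
Subtract solutions that violate a single cap (substitute x_i' = x_i − (cap_i+1)): x_1 ≥ 9 gives C(5,2) = 10; x_2 ≥ 3 gives C(11,2) = 55; x_3 ≥ 7 gives C(7,2) = 21. Together 86.
Add back pairs where two caps are both exceeded: 1 + 0 + 6 = 7.
By inclusion–exclusion the count is 91 − 86 + 7 = 12.

12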